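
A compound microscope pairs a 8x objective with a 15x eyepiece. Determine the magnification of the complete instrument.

The overall magnification of a compound microscope is the product of the objective and eyepiece magnifications:
M = M_obj x M_eye = 8 x 15 = 120.

120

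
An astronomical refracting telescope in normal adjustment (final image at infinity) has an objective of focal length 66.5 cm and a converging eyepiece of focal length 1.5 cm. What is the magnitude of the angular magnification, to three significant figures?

44.3

|M| = f_obj/|f_eye| = 66.5/1.5 = 44.333.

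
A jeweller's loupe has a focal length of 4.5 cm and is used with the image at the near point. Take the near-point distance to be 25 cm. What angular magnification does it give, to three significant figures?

M = 1 + D/f = 1 + 25/4.5 = 6.556.

6.56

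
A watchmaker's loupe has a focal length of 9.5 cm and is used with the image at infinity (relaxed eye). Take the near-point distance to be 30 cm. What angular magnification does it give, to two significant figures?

3.2

M = D/f = 30/9.5 = 3.158.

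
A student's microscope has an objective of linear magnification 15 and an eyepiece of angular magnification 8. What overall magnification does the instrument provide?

The overall magnification of a compound microscope is the product of the objective and eyepiece magnifications:
M = M_obj x M_eye = 15 x 8 = 120.

120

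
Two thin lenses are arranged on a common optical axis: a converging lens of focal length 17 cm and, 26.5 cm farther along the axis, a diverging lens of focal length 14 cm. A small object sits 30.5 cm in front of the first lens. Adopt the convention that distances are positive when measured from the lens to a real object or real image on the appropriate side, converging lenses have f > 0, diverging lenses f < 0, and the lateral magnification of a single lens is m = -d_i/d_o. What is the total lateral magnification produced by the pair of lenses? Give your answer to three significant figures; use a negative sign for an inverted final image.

-8.42

Lens 1: 1/d_i1 = 1/f_1 - 1/d_o1 = 1/17 - 1/30.5 = 0.02604 cm^-1, so d_i1 = 38.407 cm.
m_1 = -(38.407)/30.5 = -1.2593.
Since 38.407 cm > 26.5 cm, the first image lies past the second lens and serves as a virtual object: d_o2 = L - d_i1 = -11.907 cm.
Lens 2: 1/d_i2 = 1/f_2 - 1/d_o2 = 1/(-14) - 1/(-11.907) = 0.01255 cm^-1, so d_i2 = 79.664 cm.
m_2 = -(79.664)/(-11.907) = 6.6903.
Overall magnification: m = m_1 m_2 = -8.4248.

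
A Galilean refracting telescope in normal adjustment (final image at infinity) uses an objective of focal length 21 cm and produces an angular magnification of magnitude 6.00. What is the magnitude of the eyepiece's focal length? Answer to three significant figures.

3.50 cm

|M| = f_obj/|f_eye|, so |f_eye| = f_obj/|M| = 21/6.0 = 3.500 cm.
(The eyepiece is diverging, so its signed focal length is -3.500 cm.)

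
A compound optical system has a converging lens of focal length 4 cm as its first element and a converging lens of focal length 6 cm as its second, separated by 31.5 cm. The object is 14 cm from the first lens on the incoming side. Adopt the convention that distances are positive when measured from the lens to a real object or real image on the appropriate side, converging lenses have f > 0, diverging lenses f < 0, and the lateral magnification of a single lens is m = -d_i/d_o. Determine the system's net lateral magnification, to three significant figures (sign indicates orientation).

First lens: d_i1 = 1/(1/4 - 1/14) = 5.600 cm.
m_1 = -(5.600)/14 = -0.4000.
That image sits 25.900 cm in front of the second lens, so d_o2 = 25.900 cm.
Second lens: d_i2 = 1/(1/6 - 1/(25.900)) = 7.809 cm.
m_2 = -(7.809)/(25.900) = -0.3015.
The system's lateral magnification is m_1 m_2 = (-0.4000)(-0.3015) = 0.1206.

0.121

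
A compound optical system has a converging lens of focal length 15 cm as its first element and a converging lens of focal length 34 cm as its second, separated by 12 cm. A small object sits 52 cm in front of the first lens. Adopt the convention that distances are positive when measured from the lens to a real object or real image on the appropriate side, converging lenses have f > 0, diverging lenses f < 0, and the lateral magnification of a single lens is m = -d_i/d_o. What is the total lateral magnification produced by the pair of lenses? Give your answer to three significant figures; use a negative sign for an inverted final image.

-0.320

Applying the thin-lens equation to the first lens, 1/15 = 1/52 + 1/d_i1, which gives d_i1 = 21.081 cm.
Its lateral magnification is m_1 = -d_i1/d_o1 = -(21.081)/52 = -0.4054.
Since 21.081 cm > 12 cm, the first image lies past the second lens and serves as a virtual object: d_o2 = L - d_i1 = -9.081 cm.
Applying the thin-lens equation again with f_2 = 34 cm and d_o2 = -9.081 cm gives d_i2 = 7.167 cm.
m_2 = -(7.167)/(-9.081) = 0.7892.
Total m = m_1 x m_2 = (-0.4054)(0.7892) = -0.3199.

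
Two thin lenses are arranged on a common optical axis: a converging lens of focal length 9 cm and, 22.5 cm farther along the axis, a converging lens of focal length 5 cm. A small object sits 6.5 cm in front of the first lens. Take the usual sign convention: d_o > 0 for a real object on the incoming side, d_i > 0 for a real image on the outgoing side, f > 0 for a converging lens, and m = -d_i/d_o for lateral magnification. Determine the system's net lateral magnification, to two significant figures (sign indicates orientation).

First lens: d_i1 = 1/(1/9 - 1/6.5) = -23.400 cm.
m_1 = -(-23.400)/6.5 = 3.6000.
With d_i1 < 0 the first image is virtual and lies on the object side; the object distance for lens 2 is d_o2 = 22.5 - (-23.400) = 45.900 cm.
Second lens: d_i2 = 1/(1/5 - 1/(45.900)) = 5.611 cm.
m_2 = -(5.611)/(45.900) = -0.1222.
Overall magnification: m = m_1 m_2 = -0.4401.

-0.44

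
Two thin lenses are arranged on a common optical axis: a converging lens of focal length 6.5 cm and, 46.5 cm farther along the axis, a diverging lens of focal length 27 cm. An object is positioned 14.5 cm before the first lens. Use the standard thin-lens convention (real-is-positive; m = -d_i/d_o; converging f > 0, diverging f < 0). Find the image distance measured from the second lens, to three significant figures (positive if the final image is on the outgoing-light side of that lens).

-15.2 cm

Lens 1: 1/d_i1 = 1/f_1 - 1/d_o1 = 1/6.5 - 1/14.5 = 0.08488 cm^-1, so d_i1 = 11.781 cm.
Object distance for lens 2: d_o2 = 46.5 - 11.781 = 34.719 cm.
Lens 2: 1/d_i2 = 1/f_2 - 1/d_o2 = 1/(-27) - 1/(34.719) = -0.06584 cm^-1, so d_i2 = -15.188 cm.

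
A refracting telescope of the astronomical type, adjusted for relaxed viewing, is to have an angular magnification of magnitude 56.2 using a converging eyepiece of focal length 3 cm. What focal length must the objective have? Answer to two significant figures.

170 cm

|M| = f_obj/|f_eye|, so f_obj = |M| x |f_eye| = 56.2 x 3 = 168.600 cm.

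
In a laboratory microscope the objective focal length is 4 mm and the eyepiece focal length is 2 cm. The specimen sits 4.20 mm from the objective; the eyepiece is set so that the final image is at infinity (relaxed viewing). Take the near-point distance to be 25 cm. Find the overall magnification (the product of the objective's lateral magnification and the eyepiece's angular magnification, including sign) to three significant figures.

Convert to cm: f_obj = 4 mm = 0.4 cm; d_o = 4.20 mm = 0.42 cm.
Objective: 1/d_i = 1/f_obj - 1/d_o = 1/0.4 - 1/0.42 = 0.11905 cm^-1, so d_i = 8.400 cm.
m_obj = -d_i/d_o = -8.400/0.42 = -20.000.
Eyepiece angular magnification (image at infinity): M_eye = D/f_e = 25/2 = 12.500.
Overall M = m_obj x M_eye = (-20.000)(12.500) = -250.00.

-250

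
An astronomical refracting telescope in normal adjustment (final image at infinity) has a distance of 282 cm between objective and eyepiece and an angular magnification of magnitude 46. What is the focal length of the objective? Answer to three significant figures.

In normal adjustment the tube length equals f_obj + f_eye and |M| = f_obj/f_eye.
So f_obj = 46 f_eye and 46 f_eye + f_eye = 282 cm, giving f_eye = 282/47 = 6.000 cm and f_obj = 276.000 cm.

276 cm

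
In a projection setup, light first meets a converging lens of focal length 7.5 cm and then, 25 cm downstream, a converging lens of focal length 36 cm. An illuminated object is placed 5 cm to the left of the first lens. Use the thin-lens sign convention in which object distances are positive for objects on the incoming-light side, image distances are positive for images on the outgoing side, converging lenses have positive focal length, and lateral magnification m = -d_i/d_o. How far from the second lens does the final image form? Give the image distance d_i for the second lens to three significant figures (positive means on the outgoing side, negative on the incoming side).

Lens 1: 1/d_i1 = 1/f_1 - 1/d_o1 = 1/7.5 - 1/5 = -0.06667 cm^-1, so d_i1 = -15.000 cm.
With d_i1 < 0 the first image is virtual and lies on the object side; the object distance for lens 2 is d_o2 = 25 - (-15.000) = 40.000 cm.
Lens 2: 1/d_i2 = 1/f_2 - 1/d_o2 = 1/36 - 1/(40.000) = 0.00278 cm^-1, so d_i2 = 360.000 cm.

360 cm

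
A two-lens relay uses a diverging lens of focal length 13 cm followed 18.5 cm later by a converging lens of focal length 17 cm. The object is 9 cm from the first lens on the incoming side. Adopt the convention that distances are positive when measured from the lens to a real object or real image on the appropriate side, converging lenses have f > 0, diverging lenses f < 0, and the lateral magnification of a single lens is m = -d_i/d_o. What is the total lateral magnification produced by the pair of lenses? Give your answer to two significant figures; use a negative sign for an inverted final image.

First lens: d_i1 = 1/(1/(-13) - 1/9) = -5.318 cm.
m_1 = -(-5.318)/9 = 0.5909.
The intermediate image is virtual, 5.318 cm to the left of lens 1, so d_o2 = L - d_i1 = 18.5 - (-5.318) = 23.818 cm.
Second lens: d_i2 = 1/(1/17 - 1/(23.818)) = 59.387 cm.
m_2 = -(59.387)/(23.818) = -2.4933.
Total m = m_1 x m_2 = (0.5909)(-2.4933) = -1.4733.

-1.5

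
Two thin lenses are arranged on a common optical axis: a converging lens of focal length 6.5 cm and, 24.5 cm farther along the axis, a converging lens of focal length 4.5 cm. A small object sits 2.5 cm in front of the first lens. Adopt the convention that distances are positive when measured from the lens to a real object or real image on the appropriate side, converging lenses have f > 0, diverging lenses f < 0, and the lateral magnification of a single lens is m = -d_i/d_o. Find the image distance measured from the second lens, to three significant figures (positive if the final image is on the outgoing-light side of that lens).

Lens 1: 1/d_i1 = 1/f_1 - 1/d_o1 = 1/6.5 - 1/2.5 = -0.24615 cm^-1, so d_i1 = -4.062 cm.
The intermediate image is virtual, 4.062 cm to the left of lens 1, so d_o2 = L - d_i1 = 24.5 - (-4.062) = 28.562 cm.
Lens 2: 1/d_i2 = 1/f_2 - 1/d_o2 = 1/4.5 - 1/(28.562) = 0.18721 cm^-1, so d_i2 = 5.342 cm.

5.34 cm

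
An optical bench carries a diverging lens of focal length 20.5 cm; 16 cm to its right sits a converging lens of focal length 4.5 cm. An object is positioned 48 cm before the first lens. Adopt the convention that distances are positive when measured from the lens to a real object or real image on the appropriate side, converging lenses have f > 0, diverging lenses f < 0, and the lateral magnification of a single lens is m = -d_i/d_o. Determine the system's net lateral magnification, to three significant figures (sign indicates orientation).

First lens: d_i1 = 1/(1/(-20.5) - 1/48) = -14.365 cm.
m_1 = -(-14.365)/48 = 0.2993.
The intermediate image is virtual, 14.365 cm to the left of lens 1, so d_o2 = L - d_i1 = 16 - (-14.365) = 30.365 cm.
Second lens: d_i2 = 1/(1/4.5 - 1/(30.365)) = 5.283 cm.
m_2 = -(5.283)/(30.365) = -0.1740.
Total m = m_1 x m_2 = (0.2993)(-0.1740) = -0.0521.

-0.0521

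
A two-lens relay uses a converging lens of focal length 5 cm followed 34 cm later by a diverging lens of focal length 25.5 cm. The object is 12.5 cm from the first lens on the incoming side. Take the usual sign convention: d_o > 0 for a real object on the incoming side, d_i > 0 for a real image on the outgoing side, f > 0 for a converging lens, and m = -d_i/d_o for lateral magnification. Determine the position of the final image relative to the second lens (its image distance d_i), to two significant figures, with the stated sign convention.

-13 cm

Applying the thin-lens equation to the first lens, 1/5 = 1/12.5 + 1/d_i1, which gives d_i1 = 8.333 cm.
That image sits 25.667 cm in front of the second lens, so d_o2 = 25.667 cm.
Applying the thin-lens equation again with f_2 = -25.5 cm and d_o2 = 25.667 cm gives d_i2 = -12.792 cm.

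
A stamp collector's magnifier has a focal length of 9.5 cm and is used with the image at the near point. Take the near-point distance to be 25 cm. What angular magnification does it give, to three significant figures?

M = 1 + D/f = 1 + 25/9.5 = 3.632.

3.63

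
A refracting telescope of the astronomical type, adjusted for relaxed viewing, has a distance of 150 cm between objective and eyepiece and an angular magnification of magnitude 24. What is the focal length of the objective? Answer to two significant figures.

In normal adjustment the tube length equals f_obj + f_eye and |M| = f_obj/f_eye.
So f_obj = 24 f_eye and 24 f_eye + f_eye = 150 cm, giving f_eye = 150/25 = 6.000 cm and f_obj = 144.000 cm.

140 cm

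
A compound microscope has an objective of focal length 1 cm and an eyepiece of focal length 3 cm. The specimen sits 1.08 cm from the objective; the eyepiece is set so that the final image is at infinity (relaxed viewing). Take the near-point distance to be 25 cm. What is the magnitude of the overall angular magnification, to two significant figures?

100

Objective: 1/d_i = 1/f_obj - 1/d_o = 1/1 - 1/1.08 = 0.07407 cm^-1, so d_i = 13.500 cm.
m_obj = -d_i/d_o = -13.500/1.08 = -12.500.
Eyepiece angular magnification (image at infinity): M_eye = D/f_e = 25/3 = 8.333.
Overall M = m_obj x M_eye = (-12.500)(8.333) = -104.17.
|M| = 104.17.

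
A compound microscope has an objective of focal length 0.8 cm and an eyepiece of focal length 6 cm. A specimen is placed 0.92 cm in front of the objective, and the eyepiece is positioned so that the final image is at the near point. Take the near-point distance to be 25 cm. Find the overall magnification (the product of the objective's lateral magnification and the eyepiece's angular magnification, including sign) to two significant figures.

-34

Objective: 1/d_i = 1/f_obj - 1/d_o = 1/0.8 - 1/0.92 = 0.16304 cm^-1, so d_i = 6.133 cm.
m_obj = -d_i/d_o = -6.133/0.92 = -6.667.
Eyepiece angular magnification (image at near point): M_eye = 1 + D/f_e = 1 + 25/6 = 5.167.
Overall M = m_obj x M_eye = (-6.667)(5.167) = -34.44.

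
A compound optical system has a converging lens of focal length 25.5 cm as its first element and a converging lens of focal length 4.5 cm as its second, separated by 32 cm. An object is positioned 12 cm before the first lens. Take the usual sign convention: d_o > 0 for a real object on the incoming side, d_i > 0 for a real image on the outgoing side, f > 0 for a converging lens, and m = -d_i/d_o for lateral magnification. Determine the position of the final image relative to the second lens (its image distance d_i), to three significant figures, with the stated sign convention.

4.90 cm

Lens 1: 1/d_i1 = 1/f_1 - 1/d_o1 = 1/25.5 - 1/12 = -0.04412 cm^-1, so d_i1 = -22.667 cm.
With d_i1 < 0 the first image is virtual and lies on the object side; the object distance for lens 2 is d_o2 = 32 - (-22.667) = 54.667 cm.
Lens 2: 1/d_i2 = 1/f_2 - 1/d_o2 = 1/4.5 - 1/(54.667) = 0.20393 cm^-1, so d_i2 = 4.904 cm.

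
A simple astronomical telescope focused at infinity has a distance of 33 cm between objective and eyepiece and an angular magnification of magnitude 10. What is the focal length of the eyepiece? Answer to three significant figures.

In normal adjustment the tube length equals f_obj + f_eye and |M| = f_obj/f_eye.
So f_obj = 10 f_eye and 10 f_eye + f_eye = 33 cm, giving f_eye = 33/11 = 3.000 cm and f_obj = 30.000 cm.

3.00 cm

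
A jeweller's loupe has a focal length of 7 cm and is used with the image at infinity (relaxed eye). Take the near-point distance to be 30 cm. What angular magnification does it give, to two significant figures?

4.3

M = D/f = 30/7 = 4.286.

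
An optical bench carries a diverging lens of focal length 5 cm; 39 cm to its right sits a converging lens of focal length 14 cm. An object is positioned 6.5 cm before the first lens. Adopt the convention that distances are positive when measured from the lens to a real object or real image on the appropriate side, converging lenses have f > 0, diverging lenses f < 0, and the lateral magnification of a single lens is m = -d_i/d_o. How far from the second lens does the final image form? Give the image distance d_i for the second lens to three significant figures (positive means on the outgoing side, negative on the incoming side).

21.0 cm

Lens 1: 1/d_i1 = 1/f_1 - 1/d_o1 = 1/(-5) - 1/6.5 = -0.35385 cm^-1, so d_i1 = -2.826 cm.
With d_i1 < 0 the first image is virtual and lies on the object side; the object distance for lens 2 is d_o2 = 39 - (-2.826) = 41.826 cm.
Lens 2: 1/d_i2 = 1/f_2 - 1/d_o2 = 1/14 - 1/(41.826) = 0.04752 cm^-1, so d_i2 = 21.044 cm.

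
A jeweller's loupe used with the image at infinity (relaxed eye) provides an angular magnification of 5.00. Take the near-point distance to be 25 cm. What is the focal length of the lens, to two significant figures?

5.0 cm

For the image at infinity, M = D/f.
f = D/M = 25/5.0 = 5.000 cm.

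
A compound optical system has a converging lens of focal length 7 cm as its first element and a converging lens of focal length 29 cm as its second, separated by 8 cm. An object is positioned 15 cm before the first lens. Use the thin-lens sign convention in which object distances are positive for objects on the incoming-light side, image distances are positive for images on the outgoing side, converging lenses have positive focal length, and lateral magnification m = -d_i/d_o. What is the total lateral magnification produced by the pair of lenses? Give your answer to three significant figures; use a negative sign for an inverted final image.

First lens: d_i1 = 1/(1/7 - 1/15) = 13.125 cm.
m_1 = -(13.125)/15 = -0.8750.
This image would form 13.125 cm past lens 1, i.e. 5.125 cm beyond lens 2, so it is a virtual object for lens 2: d_o2 = 8 - 13.125 = -5.125 cm.
Second lens: d_i2 = 1/(1/29 - 1/(-5.125)) = 4.355 cm.
m_2 = -(4.355)/(-5.125) = 0.8498.
The system's lateral magnification is m_1 m_2 = (-0.8750)(0.8498) = -0.7436.

-0.744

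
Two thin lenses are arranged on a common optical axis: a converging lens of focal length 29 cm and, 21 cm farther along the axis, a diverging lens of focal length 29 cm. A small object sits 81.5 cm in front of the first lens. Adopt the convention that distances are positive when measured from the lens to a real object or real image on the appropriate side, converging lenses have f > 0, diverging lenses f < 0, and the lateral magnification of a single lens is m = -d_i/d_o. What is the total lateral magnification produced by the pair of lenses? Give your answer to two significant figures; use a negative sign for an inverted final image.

-3.2

Applying the thin-lens equation to the first lens, 1/29 = 1/81.5 + 1/d_i1, which gives d_i1 = 45.019 cm.
Its lateral magnification is m_1 = -d_i1/d_o1 = -(45.019)/81.5 = -0.5524.
This image would form 45.019 cm past lens 1, i.e. 24.019 cm beyond lens 2, so it is a virtual object for lens 2: d_o2 = 21 - 45.019 = -24.019 cm.
Applying the thin-lens equation again with f_2 = -29 cm and d_o2 = -24.019 cm gives d_i2 = 139.843 cm.
m_2 = -(139.843)/(-24.019) = 5.8222.
Total m = m_1 x m_2 = (-0.5524)(5.8222) = -3.2161.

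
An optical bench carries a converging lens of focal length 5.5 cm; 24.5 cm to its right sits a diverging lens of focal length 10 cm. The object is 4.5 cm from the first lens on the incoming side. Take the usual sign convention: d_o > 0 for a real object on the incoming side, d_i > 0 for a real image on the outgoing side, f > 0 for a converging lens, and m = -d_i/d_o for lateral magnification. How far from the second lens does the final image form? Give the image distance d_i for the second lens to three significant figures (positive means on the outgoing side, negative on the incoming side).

First lens: d_i1 = 1/(1/5.5 - 1/4.5) = -24.750 cm.
With d_i1 < 0 the first image is virtual and lies on the object side; the object distance for lens 2 is d_o2 = 24.5 - (-24.750) = 49.250 cm.
Second lens: d_i2 = 1/(1/(-10) - 1/(49.250)) = -8.312 cm.

-8.31 cm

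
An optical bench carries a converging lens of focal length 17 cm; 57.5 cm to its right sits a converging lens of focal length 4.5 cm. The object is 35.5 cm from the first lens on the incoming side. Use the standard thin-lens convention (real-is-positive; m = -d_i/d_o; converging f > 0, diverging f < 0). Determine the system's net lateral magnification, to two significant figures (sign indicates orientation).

0.20

First lens: d_i1 = 1/(1/17 - 1/35.5) = 32.622 cm.
m_1 = -(32.622)/35.5 = -0.9189.
Object distance for lens 2: d_o2 = 57.5 - 32.622 = 24.878 cm.
Second lens: d_i2 = 1/(1/4.5 - 1/(24.878)) = 5.494 cm.
m_2 = -(5.494)/(24.878) = -0.2208.
Overall magnification: m = m_1 m_2 = 0.2029.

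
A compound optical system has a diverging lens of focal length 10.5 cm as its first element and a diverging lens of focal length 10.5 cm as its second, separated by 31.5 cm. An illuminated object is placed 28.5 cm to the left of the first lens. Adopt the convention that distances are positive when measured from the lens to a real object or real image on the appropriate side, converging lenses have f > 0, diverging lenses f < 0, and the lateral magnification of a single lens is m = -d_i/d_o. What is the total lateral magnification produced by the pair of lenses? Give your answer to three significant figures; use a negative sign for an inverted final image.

First lens: d_i1 = 1/(1/(-10.5) - 1/28.5) = -7.673 cm.
m_1 = -(-7.673)/28.5 = 0.2692.
With d_i1 < 0 the first image is virtual and lies on the object side; the object distance for lens 2 is d_o2 = 31.5 - (-7.673) = 39.173 cm.
Second lens: d_i2 = 1/(1/(-10.5) - 1/(39.173)) = -8.280 cm.
m_2 = -(-8.280)/(39.173) = 0.2114.
Overall magnification: m = m_1 m_2 = 0.0569.

0.0569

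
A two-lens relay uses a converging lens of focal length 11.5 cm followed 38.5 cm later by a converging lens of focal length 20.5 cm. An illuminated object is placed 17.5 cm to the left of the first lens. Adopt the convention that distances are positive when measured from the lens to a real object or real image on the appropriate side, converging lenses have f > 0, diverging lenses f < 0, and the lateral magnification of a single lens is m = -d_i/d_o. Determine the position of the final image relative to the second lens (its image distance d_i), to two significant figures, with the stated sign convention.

First lens: d_i1 = 1/(1/11.5 - 1/17.5) = 33.542 cm.
That image sits 4.958 cm in front of the second lens, so d_o2 = 4.958 cm.
Second lens: d_i2 = 1/(1/20.5 - 1/(4.958)) = -6.540 cm.

-6.5 cm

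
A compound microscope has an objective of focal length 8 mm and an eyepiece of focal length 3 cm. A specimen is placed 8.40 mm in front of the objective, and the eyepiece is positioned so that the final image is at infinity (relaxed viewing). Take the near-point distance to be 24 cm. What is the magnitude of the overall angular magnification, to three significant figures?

160

Convert to cm: f_obj = 8 mm = 0.8 cm; d_o = 8.40 mm = 0.84 cm.
Objective: 1/d_i = 1/f_obj - 1/d_o = 1/0.8 - 1/0.84 = 0.05952 cm^-1, so d_i = 16.800 cm.
m_obj = -d_i/d_o = -16.800/0.84 = -20.000.
Eyepiece angular magnification (image at infinity): M_eye = D/f_e = 24/3 = 8.000.
Overall M = m_obj x M_eye = (-20.000)(8.000) = -160.00.
|M| = 160.00.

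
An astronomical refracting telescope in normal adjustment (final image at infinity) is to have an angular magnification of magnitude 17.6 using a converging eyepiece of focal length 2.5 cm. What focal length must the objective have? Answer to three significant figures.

|M| = f_obj/|f_eye|, so f_obj = |M| x |f_eye| = 17.6 x 2.5 = 44.000 cm.

44.0 cm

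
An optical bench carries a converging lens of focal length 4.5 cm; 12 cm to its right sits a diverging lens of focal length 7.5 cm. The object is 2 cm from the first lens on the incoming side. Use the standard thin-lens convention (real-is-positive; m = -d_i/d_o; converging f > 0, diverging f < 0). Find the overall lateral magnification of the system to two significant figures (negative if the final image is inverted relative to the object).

0.58

Applying the thin-lens equation to the first lens, 1/4.5 = 1/2 + 1/d_i1, which gives d_i1 = -3.600 cm.
Its lateral magnification is m_1 = -d_i1/d_o1 = -(-3.600)/2 = 1.8000.
The intermediate image is virtual, 3.600 cm to the left of lens 1, so d_o2 = L - d_i1 = 12 - (-3.600) = 15.600 cm.
Applying the thin-lens equation again with f_2 = -7.5 cm and d_o2 = 15.600 cm gives d_i2 = -5.065 cm.
m_2 = -(-5.065)/(15.600) = 0.3247.
The system's lateral magnification is m_1 m_2 = (1.8000)(0.3247) = 0.5844.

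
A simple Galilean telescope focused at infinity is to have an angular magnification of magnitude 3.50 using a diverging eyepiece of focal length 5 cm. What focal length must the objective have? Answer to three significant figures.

17.5 cm

|M| = f_obj/|f_eye|, so f_obj = |M| x |f_eye| = 3.5 x 5 = 17.500 cm.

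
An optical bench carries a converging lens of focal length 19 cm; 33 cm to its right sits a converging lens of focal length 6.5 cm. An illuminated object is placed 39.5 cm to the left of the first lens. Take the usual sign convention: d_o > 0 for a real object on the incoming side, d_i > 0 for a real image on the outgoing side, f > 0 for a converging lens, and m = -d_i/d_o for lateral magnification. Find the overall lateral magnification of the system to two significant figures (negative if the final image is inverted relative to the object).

Applying the thin-lens equation to the first lens, 1/19 = 1/39.5 + 1/d_i1, which gives d_i1 = 36.610 cm.
Its lateral magnification is m_1 = -d_i1/d_o1 = -(36.610)/39.5 = -0.9268.
This image would form 36.610 cm past lens 1, i.e. 3.610 cm beyond lens 2, so it is a virtual object for lens 2: d_o2 = 33 - 36.610 = -3.610 cm.
Applying the thin-lens equation again with f_2 = 6.5 cm and d_o2 = -3.610 cm gives d_i2 = 2.321 cm.
m_2 = -(2.321)/(-3.610) = 0.6429.
Total m = m_1 x m_2 = (-0.9268)(0.6429) = -0.5959.

-0.60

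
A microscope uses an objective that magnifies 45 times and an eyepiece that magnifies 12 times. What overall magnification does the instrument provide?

The overall magnification of a compound microscope is the product of the objective and eyepiece magnifications:
M = M_obj x M_eye = 45 x 12 = 540.

540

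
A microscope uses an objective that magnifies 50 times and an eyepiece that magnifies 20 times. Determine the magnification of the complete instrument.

The overall magnification of a compound microscope is the product of the objective and eyepiece magnifications:
M = M_obj x M_eye = 50 x 20 = 1000.

1000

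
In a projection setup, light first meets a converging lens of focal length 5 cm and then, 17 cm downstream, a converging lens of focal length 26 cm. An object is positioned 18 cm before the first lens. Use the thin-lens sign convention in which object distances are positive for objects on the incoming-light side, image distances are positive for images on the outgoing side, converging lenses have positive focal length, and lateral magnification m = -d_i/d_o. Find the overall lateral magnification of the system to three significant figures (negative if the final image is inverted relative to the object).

Applying the thin-lens equation to the first lens, 1/5 = 1/18 + 1/d_i1, which gives d_i1 = 6.923 cm.
Its lateral magnification is m_1 = -d_i1/d_o1 = -(6.923)/18 = -0.3846.
That image sits 10.077 cm in front of the second lens, so d_o2 = 10.077 cm.
Applying the thin-lens equation again with f_2 = 26 cm and d_o2 = 10.077 cm gives d_i2 = -16.454 cm.
m_2 = -(-16.454)/(10.077) = 1.6329.
Total m = m_1 x m_2 = (-0.3846)(1.6329) = -0.6280.

-0.628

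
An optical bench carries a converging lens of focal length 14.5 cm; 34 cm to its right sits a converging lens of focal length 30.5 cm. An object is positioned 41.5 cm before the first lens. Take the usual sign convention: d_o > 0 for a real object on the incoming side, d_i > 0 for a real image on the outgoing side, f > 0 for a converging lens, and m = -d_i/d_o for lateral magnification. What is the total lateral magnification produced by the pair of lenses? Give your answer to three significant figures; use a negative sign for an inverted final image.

-0.872

First lens: d_i1 = 1/(1/14.5 - 1/41.5) = 22.287 cm.
m_1 = -(22.287)/41.5 = -0.5370.
That image sits 11.713 cm in front of the second lens, so d_o2 = 11.713 cm.
Second lens: d_i2 = 1/(1/30.5 - 1/(11.713)) = -19.016 cm.
m_2 = -(-19.016)/(11.713) = 1.6235.
Total m = m_1 x m_2 = (-0.5370)(1.6235) = -0.8719.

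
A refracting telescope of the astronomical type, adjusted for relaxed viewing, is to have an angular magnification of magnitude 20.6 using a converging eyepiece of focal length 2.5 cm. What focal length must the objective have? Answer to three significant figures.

51.5 cm

|M| = f_obj/|f_eye|, so f_obj = |M| x |f_eye| = 20.6 x 2.5 = 51.500 cm.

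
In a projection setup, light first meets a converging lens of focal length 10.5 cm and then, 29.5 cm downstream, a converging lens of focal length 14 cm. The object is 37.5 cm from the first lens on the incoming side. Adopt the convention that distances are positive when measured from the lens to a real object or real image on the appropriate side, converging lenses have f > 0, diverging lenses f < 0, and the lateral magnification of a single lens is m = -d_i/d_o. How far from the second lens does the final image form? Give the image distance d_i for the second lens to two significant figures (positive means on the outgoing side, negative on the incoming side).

230 cm

Lens 1: 1/d_i1 = 1/f_1 - 1/d_o1 = 1/10.5 - 1/37.5 = 0.06857 cm^-1, so d_i1 = 14.583 cm.
That image sits 14.917 cm in front of the second lens, so d_o2 = 14.917 cm.
Lens 2: 1/d_i2 = 1/f_2 - 1/d_o2 = 1/14 - 1/(14.917) = 0.00439 cm^-1, so d_i2 = 227.818 cm.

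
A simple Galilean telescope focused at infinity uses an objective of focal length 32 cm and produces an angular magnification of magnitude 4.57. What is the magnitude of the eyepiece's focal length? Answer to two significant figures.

|M| = f_obj/|f_eye|, so |f_eye| = f_obj/|M| = 32/4.57 = 7.002 cm.
(The eyepiece is diverging, so its signed focal length is -7.002 cm.)

7.0 cm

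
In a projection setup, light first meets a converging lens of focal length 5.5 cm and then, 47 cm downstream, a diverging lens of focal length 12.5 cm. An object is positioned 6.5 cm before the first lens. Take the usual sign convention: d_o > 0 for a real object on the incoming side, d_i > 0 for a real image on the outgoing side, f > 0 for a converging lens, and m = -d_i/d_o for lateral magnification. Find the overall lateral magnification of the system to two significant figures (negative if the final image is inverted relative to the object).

-2.9

Lens 1: 1/d_i1 = 1/f_1 - 1/d_o1 = 1/5.5 - 1/6.5 = 0.02797 cm^-1, so d_i1 = 35.750 cm.
m_1 = -(35.750)/6.5 = -5.5000.
That image sits 11.250 cm in front of the second lens, so d_o2 = 11.250 cm.
Lens 2: 1/d_i2 = 1/f_2 - 1/d_o2 = 1/(-12.5) - 1/(11.250) = -0.16889 cm^-1, so d_i2 = -5.921 cm.
m_2 = -(-5.921)/(11.250) = 0.5263.
The system's lateral magnification is m_1 m_2 = (-5.5000)(0.5263) = -2.8947.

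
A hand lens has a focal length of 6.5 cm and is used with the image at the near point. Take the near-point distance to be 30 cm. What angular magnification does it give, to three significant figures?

5.62

M = 1 + D/f = 1 + 30/6.5 = 5.615.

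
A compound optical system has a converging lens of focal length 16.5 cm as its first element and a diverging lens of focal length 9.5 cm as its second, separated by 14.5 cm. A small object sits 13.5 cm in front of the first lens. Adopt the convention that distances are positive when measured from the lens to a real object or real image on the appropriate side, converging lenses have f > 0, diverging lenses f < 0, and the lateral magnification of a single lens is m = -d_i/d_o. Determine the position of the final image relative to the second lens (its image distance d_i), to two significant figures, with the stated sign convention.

Lens 1: 1/d_i1 = 1/f_1 - 1/d_o1 = 1/16.5 - 1/13.5 = -0.01347 cm^-1, so d_i1 = -74.250 cm.
With d_i1 < 0 the first image is virtual and lies on the object side; the object distance for lens 2 is d_o2 = 14.5 - (-74.250) = 88.750 cm.
Lens 2: 1/d_i2 = 1/f_2 - 1/d_o2 = 1/(-9.5) - 1/(88.750) = -0.11653 cm^-1, so d_i2 = -8.581 cm.

-8.6 cm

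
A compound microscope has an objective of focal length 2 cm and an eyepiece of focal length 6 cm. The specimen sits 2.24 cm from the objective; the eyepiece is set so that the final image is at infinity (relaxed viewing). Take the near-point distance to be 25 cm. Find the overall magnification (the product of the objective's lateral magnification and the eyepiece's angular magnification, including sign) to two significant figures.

Objective: 1/d_i = 1/f_obj - 1/d_o = 1/2 - 1/2.24 = 0.05357 cm^-1, so d_i = 18.667 cm.
m_obj = -d_i/d_o = -18.667/2.24 = -8.333.
Eyepiece angular magnification (image at infinity): M_eye = D/f_e = 25/6 = 4.167.
Overall M = m_obj x M_eye = (-8.333)(4.167) = -34.72.

-35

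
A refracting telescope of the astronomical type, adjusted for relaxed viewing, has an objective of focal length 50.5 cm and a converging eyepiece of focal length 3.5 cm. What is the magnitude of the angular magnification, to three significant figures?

|M| = f_obj/|f_eye| = 50.5/3.5 = 14.429.

14.4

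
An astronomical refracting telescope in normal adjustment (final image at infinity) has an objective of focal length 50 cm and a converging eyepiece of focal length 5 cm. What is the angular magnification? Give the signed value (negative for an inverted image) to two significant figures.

-10

M = -f_obj/f_eye = -50/(5) = -10.000.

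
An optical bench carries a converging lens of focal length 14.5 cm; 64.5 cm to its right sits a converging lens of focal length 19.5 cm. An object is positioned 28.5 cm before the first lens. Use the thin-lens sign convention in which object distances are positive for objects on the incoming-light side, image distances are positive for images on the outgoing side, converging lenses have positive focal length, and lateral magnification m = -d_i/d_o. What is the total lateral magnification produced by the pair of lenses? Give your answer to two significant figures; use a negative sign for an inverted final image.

Lens 1: 1/d_i1 = 1/f_1 - 1/d_o1 = 1/14.5 - 1/28.5 = 0.03388 cm^-1, so d_i1 = 29.518 cm.
m_1 = -(29.518)/28.5 = -1.0357.
The intermediate image is 29.518 cm to the right of lens 1, so d_o2 = L - d_i1 = 64.5 - 29.518 = 34.982 cm.
Lens 2: 1/d_i2 = 1/f_2 - 1/d_o2 = 1/19.5 - 1/(34.982) = 0.02270 cm^-1, so d_i2 = 44.061 cm.
m_2 = -(44.061)/(34.982) = -1.2595.
The system's lateral magnification is m_1 m_2 = (-1.0357)(-1.2595) = 1.3045.

1.3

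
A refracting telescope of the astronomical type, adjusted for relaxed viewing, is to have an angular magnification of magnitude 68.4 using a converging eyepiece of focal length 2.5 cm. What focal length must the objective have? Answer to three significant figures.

|M| = f_obj/|f_eye|, so f_obj = |M| x |f_eye| = 68.4 x 2.5 = 171.000 cm.

171 cm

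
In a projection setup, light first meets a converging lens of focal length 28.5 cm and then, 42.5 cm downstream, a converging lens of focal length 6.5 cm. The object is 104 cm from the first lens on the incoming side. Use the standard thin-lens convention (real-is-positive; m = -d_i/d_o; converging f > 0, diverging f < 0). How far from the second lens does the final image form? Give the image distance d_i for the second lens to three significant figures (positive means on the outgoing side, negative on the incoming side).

-6.47 cm

Applying the thin-lens equation to the first lens, 1/28.5 = 1/104 + 1/d_i1, which gives d_i1 = 39.258 cm.
Object distance for lens 2: d_o2 = 42.5 - 39.258 = 3.242 cm.
Applying the thin-lens equation again with f_2 = 6.5 cm and d_o2 = 3.242 cm gives d_i2 = -6.467 cm.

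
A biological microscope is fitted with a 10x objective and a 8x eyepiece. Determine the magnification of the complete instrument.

80

The overall magnification of a compound microscope is the product of the objective and eyepiece magnifications:
M = M_obj x M_eye = 10 x 8 = 80.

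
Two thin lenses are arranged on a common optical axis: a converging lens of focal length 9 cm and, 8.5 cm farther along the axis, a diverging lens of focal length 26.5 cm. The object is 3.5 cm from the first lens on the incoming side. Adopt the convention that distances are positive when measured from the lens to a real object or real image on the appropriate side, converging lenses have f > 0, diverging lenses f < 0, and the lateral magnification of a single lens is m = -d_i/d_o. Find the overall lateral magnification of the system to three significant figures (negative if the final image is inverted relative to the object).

1.06

Applying the thin-lens equation to the first lens, 1/9 = 1/3.5 + 1/d_i1, which gives d_i1 = -5.727 cm.
Its lateral magnification is m_1 = -d_i1/d_o1 = -(-5.727)/3.5 = 1.6364.
The intermediate image is virtual, 5.727 cm to the left of lens 1, so d_o2 = L - d_i1 = 8.5 - (-5.727) = 14.227 cm.
Applying the thin-lens equation again with f_2 = -26.5 cm and d_o2 = 14.227 cm gives d_i2 = -9.257 cm.
m_2 = -(-9.257)/(14.227) = 0.6507.
Overall magnification: m = m_1 m_2 = 1.0647.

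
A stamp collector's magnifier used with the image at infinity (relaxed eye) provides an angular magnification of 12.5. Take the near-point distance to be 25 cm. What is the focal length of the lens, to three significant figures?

2.00 cm

For the image at infinity, M = D/f.
f = D/M = 25/12.5 = 2.000 cm.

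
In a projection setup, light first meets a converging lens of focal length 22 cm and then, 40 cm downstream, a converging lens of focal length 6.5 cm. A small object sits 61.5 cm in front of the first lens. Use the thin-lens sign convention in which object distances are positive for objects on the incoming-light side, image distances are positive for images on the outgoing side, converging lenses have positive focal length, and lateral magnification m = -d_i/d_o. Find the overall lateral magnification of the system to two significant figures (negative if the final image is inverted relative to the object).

Applying the thin-lens equation to the first lens, 1/22 = 1/61.5 + 1/d_i1, which gives d_i1 = 34.253 cm.
Its lateral magnification is m_1 = -d_i1/d_o1 = -(34.253)/61.5 = -0.5570.
Object distance for lens 2: d_o2 = 40 - 34.253 = 5.747 cm.
Applying the thin-lens equation again with f_2 = 6.5 cm and d_o2 = 5.747 cm gives d_i2 = -49.597 cm.
m_2 = -(-49.597)/(5.747) = 8.6303.
Total m = m_1 x m_2 = (-0.5570)(8.6303) = -4.8067.

-4.8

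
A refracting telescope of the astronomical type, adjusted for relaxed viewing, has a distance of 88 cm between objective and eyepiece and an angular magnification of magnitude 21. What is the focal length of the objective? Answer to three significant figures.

84.0 cm

In normal adjustment the tube length equals f_obj + f_eye and |M| = f_obj/f_eye.
So f_obj = 21 f_eye and 21 f_eye + f_eye = 88 cm, giving f_eye = 88/22 = 4.000 cm and f_obj = 84.000 cm.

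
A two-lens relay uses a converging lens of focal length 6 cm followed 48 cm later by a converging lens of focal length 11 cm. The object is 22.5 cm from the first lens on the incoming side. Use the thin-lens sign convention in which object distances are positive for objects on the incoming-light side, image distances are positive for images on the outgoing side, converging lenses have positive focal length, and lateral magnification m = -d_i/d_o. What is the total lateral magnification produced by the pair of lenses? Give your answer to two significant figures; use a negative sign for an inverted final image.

Applying the thin-lens equation to the first lens, 1/6 = 1/22.5 + 1/d_i1, which gives d_i1 = 8.182 cm.
Its lateral magnification is m_1 = -d_i1/d_o1 = -(8.182)/22.5 = -0.3636.
The intermediate image is 8.182 cm to the right of lens 1, so d_o2 = L - d_i1 = 48 - 8.182 = 39.818 cm.
Applying the thin-lens equation again with f_2 = 11 cm and d_o2 = 39.818 cm gives d_i2 = 15.199 cm.
m_2 = -(15.199)/(39.818) = -0.3817.
Total m = m_1 x m_2 = (-0.3636)(-0.3817) = 0.1388.

0.14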